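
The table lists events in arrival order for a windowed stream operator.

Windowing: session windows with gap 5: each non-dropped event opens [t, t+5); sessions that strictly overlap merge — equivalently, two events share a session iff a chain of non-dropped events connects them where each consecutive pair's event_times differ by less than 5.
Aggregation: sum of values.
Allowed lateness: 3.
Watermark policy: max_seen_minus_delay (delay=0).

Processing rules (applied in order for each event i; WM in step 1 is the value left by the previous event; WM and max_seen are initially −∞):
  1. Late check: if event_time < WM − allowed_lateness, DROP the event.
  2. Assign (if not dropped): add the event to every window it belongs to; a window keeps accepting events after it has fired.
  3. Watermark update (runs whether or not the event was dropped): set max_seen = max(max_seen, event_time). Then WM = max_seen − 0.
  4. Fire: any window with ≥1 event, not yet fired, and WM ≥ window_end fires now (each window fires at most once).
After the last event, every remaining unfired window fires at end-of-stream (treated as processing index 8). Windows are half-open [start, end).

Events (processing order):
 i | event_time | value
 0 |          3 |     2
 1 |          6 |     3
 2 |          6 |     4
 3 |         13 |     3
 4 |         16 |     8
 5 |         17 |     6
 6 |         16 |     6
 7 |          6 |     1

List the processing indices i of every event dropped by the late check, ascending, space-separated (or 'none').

i=0 t=3 v=2: → [3,8); WM=3
i=1 t=6 v=3: → [3,11); WM=6
i=2 t=6 v=4: → [3,11); WM=6
i=3 t=13 v=3: → [13,18); WM=13
i=4 t=16 v=8: → [13,21); WM=16
i=5 t=17 v=6: → [13,22); WM=17
i=6 t=16 v=6: → [13,22); WM=17
i=7 t=6 v=1: DROP (t<17-3); WM=17

7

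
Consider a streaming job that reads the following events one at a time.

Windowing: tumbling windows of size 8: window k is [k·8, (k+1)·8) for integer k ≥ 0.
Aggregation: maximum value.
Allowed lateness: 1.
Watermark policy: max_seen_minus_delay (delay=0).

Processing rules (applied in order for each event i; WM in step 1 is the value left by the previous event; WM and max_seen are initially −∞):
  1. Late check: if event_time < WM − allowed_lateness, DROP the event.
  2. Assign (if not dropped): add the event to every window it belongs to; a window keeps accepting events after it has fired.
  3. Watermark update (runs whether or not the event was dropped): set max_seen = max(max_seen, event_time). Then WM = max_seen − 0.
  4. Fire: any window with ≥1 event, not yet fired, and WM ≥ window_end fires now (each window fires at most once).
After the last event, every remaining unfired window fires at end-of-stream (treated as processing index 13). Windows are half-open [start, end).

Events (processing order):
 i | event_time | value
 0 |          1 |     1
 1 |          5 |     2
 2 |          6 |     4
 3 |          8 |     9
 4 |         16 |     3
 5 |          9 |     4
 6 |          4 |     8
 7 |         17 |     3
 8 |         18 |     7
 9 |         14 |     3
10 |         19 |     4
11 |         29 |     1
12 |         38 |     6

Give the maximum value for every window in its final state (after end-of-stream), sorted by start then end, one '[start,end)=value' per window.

i=0 t=1 v=1: → [0,8); WM=1
i=1 t=5 v=2: → [0,8); WM=5
i=2 t=6 v=4: → [0,8); WM=6
i=3 t=8 v=9: → [8,16); WM=8; [0,8) fires=4
i=4 t=16 v=3: → [16,24); WM=16; [8,16) fires=9
i=5 t=9 v=4: DROP (t<16-1); WM=16
i=6 t=4 v=8: DROP (t<16-1); WM=16
i=7 t=17 v=3: → [16,24); WM=17
i=8 t=18 v=7: → [16,24); WM=18
i=9 t=14 v=3: DROP (t<18-1); WM=18
i=10 t=19 v=4: → [16,24); WM=19
i=11 t=29 v=1: → [24,32); WM=29; [16,24) fires=7
i=12 t=38 v=6: → [32,40); WM=38; [24,32) fires=1

[0,8)=4 [8,16)=9 [16,24)=7 [24,32)=1 [32,40)=6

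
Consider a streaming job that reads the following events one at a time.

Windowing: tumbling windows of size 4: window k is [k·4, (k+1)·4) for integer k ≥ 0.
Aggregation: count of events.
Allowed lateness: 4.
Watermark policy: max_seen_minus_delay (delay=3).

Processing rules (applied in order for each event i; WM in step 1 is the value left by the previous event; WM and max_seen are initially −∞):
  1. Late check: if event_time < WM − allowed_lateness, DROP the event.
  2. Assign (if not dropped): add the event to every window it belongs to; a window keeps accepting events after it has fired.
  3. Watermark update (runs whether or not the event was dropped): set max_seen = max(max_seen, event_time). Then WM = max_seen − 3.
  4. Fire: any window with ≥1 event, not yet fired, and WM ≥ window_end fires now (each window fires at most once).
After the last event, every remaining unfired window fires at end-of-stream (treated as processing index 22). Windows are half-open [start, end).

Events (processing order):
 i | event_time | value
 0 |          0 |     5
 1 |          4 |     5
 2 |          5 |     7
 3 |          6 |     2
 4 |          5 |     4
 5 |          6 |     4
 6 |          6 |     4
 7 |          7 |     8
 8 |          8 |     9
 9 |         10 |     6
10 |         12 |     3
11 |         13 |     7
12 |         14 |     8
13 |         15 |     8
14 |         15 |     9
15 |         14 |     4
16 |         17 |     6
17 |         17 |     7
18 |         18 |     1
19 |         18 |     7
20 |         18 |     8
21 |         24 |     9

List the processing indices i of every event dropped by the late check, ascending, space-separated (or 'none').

none

i=0 t=0 v=5: → [0,4); WM=-3
i=1 t=4 v=5: → [4,8); WM=1
i=2 t=5 v=7: → [4,8); WM=2
i=3 t=6 v=2: → [4,8); WM=3
i=4 t=5 v=4: → [4,8); WM=3
i=5 t=6 v=4: → [4,8); WM=3
i=6 t=6 v=4: → [4,8); WM=3
i=7 t=7 v=8: → [4,8); WM=4; [0,4) fires=1
i=8 t=8 v=9: → [8,12); WM=5
i=9 t=10 v=6: → [8,12); WM=7
i=10 t=12 v=3: → [12,16); WM=9; [4,8) fires=7
i=11 t=13 v=7: → [12,16); WM=10
i=12 t=14 v=8: → [12,16); WM=11
i=13 t=15 v=8: → [12,16); WM=12; [8,12) fires=2
i=14 t=15 v=9: → [12,16); WM=12
i=15 t=14 v=4: → [12,16); WM=12
i=16 t=17 v=6: → [16,20); WM=14
i=17 t=17 v=7: → [16,20); WM=14
i=18 t=18 v=1: → [16,20); WM=15
i=19 t=18 v=7: → [16,20); WM=15
i=20 t=18 v=8: → [16,20); WM=15
i=21 t=24 v=9: → [24,28); WM=21; [12,16) fires=6 [16,20) fires=5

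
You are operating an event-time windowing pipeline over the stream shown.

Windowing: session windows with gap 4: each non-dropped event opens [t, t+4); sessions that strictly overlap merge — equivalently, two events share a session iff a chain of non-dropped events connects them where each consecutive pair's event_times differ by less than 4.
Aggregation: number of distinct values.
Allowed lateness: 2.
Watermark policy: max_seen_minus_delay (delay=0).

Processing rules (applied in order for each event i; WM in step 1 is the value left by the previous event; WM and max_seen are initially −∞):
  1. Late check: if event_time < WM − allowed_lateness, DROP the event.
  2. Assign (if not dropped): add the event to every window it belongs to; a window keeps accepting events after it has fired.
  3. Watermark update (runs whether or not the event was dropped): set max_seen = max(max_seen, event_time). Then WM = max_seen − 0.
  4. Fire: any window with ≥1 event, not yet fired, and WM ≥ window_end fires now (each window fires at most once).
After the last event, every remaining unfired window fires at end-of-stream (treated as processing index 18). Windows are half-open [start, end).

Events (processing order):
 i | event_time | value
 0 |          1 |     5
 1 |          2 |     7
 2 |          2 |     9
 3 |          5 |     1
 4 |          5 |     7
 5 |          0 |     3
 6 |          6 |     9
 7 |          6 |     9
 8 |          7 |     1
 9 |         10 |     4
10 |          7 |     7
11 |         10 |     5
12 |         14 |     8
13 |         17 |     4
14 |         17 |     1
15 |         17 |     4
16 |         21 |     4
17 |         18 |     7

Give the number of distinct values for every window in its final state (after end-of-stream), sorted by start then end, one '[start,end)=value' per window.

[1,14)=5 [14,21)=3 [21,25)=1

i=0 t=1 v=5: → [1,5); WM=1
i=1 t=2 v=7: → [1,6); WM=2
i=2 t=2 v=9: → [1,6); WM=2
i=3 t=5 v=1: → [1,9); WM=5
i=4 t=5 v=7: → [1,9); WM=5
i=5 t=0 v=3: DROP (t<5-2); WM=5
i=6 t=6 v=9: → [1,10); WM=6
i=7 t=6 v=9: → [1,10); WM=6
i=8 t=7 v=1: → [1,11); WM=7
i=9 t=10 v=4: → [1,14); WM=10
i=10 t=7 v=7: DROP (t<10-2); WM=10
i=11 t=10 v=5: → [1,14); WM=10
i=12 t=14 v=8: → [14,18); WM=14
i=13 t=17 v=4: → [14,21); WM=17
i=14 t=17 v=1: → [14,21); WM=17
i=15 t=17 v=4: → [14,21); WM=17
i=16 t=21 v=4: → [21,25); WM=21
i=17 t=18 v=7: DROP (t<21-2); WM=21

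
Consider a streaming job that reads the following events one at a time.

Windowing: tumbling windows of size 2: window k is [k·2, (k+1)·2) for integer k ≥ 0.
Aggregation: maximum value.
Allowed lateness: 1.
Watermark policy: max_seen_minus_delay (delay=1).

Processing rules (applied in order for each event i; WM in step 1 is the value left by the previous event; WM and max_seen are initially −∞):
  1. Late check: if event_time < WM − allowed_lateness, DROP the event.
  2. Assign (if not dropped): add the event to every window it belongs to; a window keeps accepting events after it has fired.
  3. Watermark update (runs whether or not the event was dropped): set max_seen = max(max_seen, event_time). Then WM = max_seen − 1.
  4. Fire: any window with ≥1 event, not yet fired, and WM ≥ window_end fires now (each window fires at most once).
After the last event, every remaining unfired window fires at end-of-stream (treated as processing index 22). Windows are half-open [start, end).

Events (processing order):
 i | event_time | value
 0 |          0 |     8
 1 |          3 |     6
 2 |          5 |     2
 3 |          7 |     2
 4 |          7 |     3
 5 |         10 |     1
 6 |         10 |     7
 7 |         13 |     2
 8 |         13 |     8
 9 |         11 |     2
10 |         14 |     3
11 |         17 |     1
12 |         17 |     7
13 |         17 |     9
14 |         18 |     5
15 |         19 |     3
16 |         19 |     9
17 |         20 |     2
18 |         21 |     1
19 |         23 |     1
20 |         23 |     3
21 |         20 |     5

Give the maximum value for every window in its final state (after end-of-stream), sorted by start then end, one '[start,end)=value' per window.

[0,2)=8 [2,4)=6 [4,6)=2 [6,8)=3 [10,12)=7 [12,14)=8 [14,16)=3 [16,18)=9 [18,20)=9 [20,22)=2 [22,24)=3

i=0 t=0 v=8: → [0,2); WM=-1
i=1 t=3 v=6: → [2,4); WM=2; [0,2) fires=8
i=2 t=5 v=2: → [4,6); WM=4; [2,4) fires=6
i=3 t=7 v=2: → [6,8); WM=6; [4,6) fires=2
i=4 t=7 v=3: → [6,8); WM=6
i=5 t=10 v=1: → [10,12); WM=9; [6,8) fires=3
i=6 t=10 v=7: → [10,12); WM=9
i=7 t=13 v=2: → [12,14); WM=12; [10,12) fires=7
i=8 t=13 v=8: → [12,14); WM=12
i=9 t=11 v=2: → [10,12); WM=12
i=10 t=14 v=3: → [14,16); WM=13
i=11 t=17 v=1: → [16,18); WM=16; [12,14) fires=8 [14,16) fires=3
i=12 t=17 v=7: → [16,18); WM=16
i=13 t=17 v=9: → [16,18); WM=16
i=14 t=18 v=5: → [18,20); WM=17
i=15 t=19 v=3: → [18,20); WM=18; [16,18) fires=9
i=16 t=19 v=9: → [18,20); WM=18
i=17 t=20 v=2: → [20,22); WM=19
i=18 t=21 v=1: → [20,22); WM=20; [18,20) fires=9
i=19 t=23 v=1: → [22,24); WM=22; [20,22) fires=2
i=20 t=23 v=3: → [22,24); WM=22
i=21 t=20 v=5: DROP (t<22-1); WM=22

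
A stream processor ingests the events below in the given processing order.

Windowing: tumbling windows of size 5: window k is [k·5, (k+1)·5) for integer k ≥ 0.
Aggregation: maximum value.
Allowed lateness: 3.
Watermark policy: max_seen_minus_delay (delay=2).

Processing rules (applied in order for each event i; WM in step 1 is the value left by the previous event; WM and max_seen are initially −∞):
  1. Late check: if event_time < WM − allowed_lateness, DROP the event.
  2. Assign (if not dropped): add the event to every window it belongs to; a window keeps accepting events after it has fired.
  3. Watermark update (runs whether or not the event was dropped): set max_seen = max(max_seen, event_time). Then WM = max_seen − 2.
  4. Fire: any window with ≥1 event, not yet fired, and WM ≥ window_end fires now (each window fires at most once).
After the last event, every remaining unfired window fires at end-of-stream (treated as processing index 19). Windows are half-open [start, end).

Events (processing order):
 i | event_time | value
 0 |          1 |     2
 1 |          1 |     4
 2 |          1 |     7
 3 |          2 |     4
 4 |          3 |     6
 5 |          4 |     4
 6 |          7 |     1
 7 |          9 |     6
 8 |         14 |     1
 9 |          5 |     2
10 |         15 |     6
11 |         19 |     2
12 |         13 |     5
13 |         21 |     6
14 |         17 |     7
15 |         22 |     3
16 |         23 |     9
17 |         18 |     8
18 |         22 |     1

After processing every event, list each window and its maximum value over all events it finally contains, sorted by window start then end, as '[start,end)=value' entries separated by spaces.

[0,5)=7 [5,10)=6 [10,15)=1 [15,20)=8 [20,25)=9

i=0 t=1 v=2: → [0,5); WM=-1
i=1 t=1 v=4: → [0,5); WM=-1
i=2 t=1 v=7: → [0,5); WM=-1
i=3 t=2 v=4: → [0,5); WM=0
i=4 t=3 v=6: → [0,5); WM=1
i=5 t=4 v=4: → [0,5); WM=2
i=6 t=7 v=1: → [5,10); WM=5; [0,5) fires=7
i=7 t=9 v=6: → [5,10); WM=7
i=8 t=14 v=1: → [10,15); WM=12; [5,10) fires=6
i=9 t=5 v=2: DROP (t<12-3); WM=12
i=10 t=15 v=6: → [15,20); WM=13
i=11 t=19 v=2: → [15,20); WM=17; [10,15) fires=1
i=12 t=13 v=5: DROP (t<17-3); WM=17
i=13 t=21 v=6: → [20,25); WM=19
i=14 t=17 v=7: → [15,20); WM=19
i=15 t=22 v=3: → [20,25); WM=20; [15,20) fires=7
i=16 t=23 v=9: → [20,25); WM=21
i=17 t=18 v=8: → [15,20); WM=21
i=18 t=22 v=1: → [20,25); WM=21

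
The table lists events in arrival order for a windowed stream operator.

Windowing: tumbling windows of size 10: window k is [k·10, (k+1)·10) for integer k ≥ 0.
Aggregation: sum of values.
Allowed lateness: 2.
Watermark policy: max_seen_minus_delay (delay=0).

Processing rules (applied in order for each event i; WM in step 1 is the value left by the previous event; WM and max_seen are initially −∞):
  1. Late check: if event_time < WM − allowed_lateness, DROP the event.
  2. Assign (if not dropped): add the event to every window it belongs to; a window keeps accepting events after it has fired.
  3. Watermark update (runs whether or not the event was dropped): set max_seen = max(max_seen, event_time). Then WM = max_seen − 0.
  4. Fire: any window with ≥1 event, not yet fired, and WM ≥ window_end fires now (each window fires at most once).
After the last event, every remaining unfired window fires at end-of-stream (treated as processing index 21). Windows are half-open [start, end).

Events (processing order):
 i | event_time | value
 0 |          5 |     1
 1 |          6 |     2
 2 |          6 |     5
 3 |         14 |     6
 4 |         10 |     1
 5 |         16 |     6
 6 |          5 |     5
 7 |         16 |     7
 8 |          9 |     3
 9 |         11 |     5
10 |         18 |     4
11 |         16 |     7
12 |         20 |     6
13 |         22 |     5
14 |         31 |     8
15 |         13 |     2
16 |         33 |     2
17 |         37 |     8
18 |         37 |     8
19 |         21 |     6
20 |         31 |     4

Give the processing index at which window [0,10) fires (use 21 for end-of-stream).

i=0 t=5 v=1: → [0,10); WM=5
i=1 t=6 v=2: → [0,10); WM=6
i=2 t=6 v=5: → [0,10); WM=6
i=3 t=14 v=6: → [10,20); WM=14; [0,10) fires=8
i=4 t=10 v=1: DROP (t<14-2); WM=14
i=5 t=16 v=6: → [10,20); WM=16
i=6 t=5 v=5: DROP (t<16-2); WM=16
i=7 t=16 v=7: → [10,20); WM=16
i=8 t=9 v=3: DROP (t<16-2); WM=16
i=9 t=11 v=5: DROP (t<16-2); WM=16
i=10 t=18 v=4: → [10,20); WM=18
i=11 t=16 v=7: → [10,20); WM=18
i=12 t=20 v=6: → [20,30); WM=20; [10,20) fires=30
i=13 t=22 v=5: → [20,30); WM=22
i=14 t=31 v=8: → [30,40); WM=31; [20,30) fires=11
i=15 t=13 v=2: DROP (t<31-2); WM=31
i=16 t=33 v=2: → [30,40); WM=33
i=17 t=37 v=8: → [30,40); WM=37
i=18 t=37 v=8: → [30,40); WM=37
i=19 t=21 v=6: DROP (t<37-2); WM=37
i=20 t=31 v=4: DROP (t<37-2); WM=37

3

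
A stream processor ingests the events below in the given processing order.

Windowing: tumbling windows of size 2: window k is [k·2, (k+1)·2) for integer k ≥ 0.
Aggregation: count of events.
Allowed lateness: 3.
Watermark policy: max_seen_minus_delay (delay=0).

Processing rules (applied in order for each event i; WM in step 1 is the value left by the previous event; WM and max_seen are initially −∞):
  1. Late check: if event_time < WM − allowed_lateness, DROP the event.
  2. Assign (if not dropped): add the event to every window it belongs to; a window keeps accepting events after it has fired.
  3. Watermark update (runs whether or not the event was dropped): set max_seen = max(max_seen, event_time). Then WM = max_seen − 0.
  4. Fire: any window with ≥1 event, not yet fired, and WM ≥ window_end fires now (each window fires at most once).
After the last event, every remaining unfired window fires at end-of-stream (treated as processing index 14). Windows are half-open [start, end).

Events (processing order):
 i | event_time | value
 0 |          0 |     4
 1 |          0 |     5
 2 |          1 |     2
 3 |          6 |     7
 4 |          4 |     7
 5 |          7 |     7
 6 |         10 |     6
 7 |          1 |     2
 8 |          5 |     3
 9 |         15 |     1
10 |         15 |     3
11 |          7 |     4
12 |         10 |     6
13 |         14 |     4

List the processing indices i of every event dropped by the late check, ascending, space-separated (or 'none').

i=0 t=0 v=4: → [0,2); WM=0
i=1 t=0 v=5: → [0,2); WM=0
i=2 t=1 v=2: → [0,2); WM=1
i=3 t=6 v=7: → [6,8); WM=6; [0,2) fires=3
i=4 t=4 v=7: → [4,6); WM=6; [4,6) fires=1
i=5 t=7 v=7: → [6,8); WM=7
i=6 t=10 v=6: → [10,12); WM=10; [6,8) fires=2
i=7 t=1 v=2: DROP (t<10-3); WM=10
i=8 t=5 v=3: DROP (t<10-3); WM=10
i=9 t=15 v=1: → [14,16); WM=15; [10,12) fires=1
i=10 t=15 v=3: → [14,16); WM=15
i=11 t=7 v=4: DROP (t<15-3); WM=15
i=12 t=10 v=6: DROP (t<15-3); WM=15
i=13 t=14 v=4: → [14,16); WM=15

7 8 11 12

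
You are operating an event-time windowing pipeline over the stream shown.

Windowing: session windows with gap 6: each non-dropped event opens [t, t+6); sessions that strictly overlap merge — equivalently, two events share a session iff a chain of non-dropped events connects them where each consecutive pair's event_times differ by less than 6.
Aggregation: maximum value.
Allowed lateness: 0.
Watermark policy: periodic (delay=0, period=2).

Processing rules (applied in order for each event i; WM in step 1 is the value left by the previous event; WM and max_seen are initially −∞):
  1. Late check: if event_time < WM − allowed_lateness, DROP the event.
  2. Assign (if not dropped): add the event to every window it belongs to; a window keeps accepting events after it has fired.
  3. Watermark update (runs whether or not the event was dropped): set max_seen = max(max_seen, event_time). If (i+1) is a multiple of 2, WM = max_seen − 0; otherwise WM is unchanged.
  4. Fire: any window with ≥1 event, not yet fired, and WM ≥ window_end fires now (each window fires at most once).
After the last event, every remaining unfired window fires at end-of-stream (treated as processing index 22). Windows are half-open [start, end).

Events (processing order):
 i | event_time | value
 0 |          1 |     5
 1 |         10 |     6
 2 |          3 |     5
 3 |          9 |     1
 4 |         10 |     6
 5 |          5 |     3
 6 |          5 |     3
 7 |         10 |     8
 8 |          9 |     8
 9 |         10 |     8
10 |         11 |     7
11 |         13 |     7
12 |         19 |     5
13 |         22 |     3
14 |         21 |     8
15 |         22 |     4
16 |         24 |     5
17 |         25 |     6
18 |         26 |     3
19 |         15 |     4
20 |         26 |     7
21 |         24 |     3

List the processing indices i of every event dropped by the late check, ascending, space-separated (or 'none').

2 3 5 6 8 14 19 21

i=0 t=1 v=5: → [1,7); WM=−∞
i=1 t=10 v=6: → [10,16); WM=10
i=2 t=3 v=5: DROP (t<10-0); WM=10
i=3 t=9 v=1: DROP (t<10-0); WM=10
i=4 t=10 v=6: → [10,16); WM=10
i=5 t=5 v=3: DROP (t<10-0); WM=10
i=6 t=5 v=3: DROP (t<10-0); WM=10
i=7 t=10 v=8: → [10,16); WM=10
i=8 t=9 v=8: DROP (t<10-0); WM=10
i=9 t=10 v=8: → [10,16); WM=10
i=10 t=11 v=7: → [10,17); WM=10
i=11 t=13 v=7: → [10,19); WM=13
i=12 t=19 v=5: → [19,25); WM=13
i=13 t=22 v=3: → [19,28); WM=22
i=14 t=21 v=8: DROP (t<22-0); WM=22
i=15 t=22 v=4: → [19,28); WM=22
i=16 t=24 v=5: → [19,30); WM=22
i=17 t=25 v=6: → [19,31); WM=25
i=18 t=26 v=3: → [19,32); WM=25
i=19 t=15 v=4: DROP (t<25-0); WM=26
i=20 t=26 v=7: → [19,32); WM=26
i=21 t=24 v=3: DROP (t<26-0); WM=26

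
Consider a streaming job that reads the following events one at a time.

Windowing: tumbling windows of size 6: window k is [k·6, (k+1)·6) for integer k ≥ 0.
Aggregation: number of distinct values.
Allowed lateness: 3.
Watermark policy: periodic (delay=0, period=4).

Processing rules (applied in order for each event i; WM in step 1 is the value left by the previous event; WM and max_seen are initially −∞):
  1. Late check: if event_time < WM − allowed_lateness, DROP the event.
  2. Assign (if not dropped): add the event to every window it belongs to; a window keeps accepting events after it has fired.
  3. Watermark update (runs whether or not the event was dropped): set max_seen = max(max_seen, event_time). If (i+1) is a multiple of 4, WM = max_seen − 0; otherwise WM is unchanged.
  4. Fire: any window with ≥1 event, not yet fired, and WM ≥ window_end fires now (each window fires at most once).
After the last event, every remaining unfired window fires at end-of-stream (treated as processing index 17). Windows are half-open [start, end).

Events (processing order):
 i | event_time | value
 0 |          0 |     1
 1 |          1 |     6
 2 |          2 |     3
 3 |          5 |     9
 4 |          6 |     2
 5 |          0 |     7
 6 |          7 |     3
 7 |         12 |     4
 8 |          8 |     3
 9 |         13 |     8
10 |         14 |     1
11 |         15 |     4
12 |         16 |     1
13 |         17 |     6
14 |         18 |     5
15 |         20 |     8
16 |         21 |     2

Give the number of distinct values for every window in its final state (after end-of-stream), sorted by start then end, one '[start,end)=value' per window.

[0,6)=4 [6,12)=2 [12,18)=4 [18,24)=3

i=0 t=0 v=1: → [0,6); WM=−∞
i=1 t=1 v=6: → [0,6); WM=−∞
i=2 t=2 v=3: → [0,6); WM=−∞
i=3 t=5 v=9: → [0,6); WM=5
i=4 t=6 v=2: → [6,12); WM=5
i=5 t=0 v=7: DROP (t<5-3); WM=5
i=6 t=7 v=3: → [6,12); WM=5
i=7 t=12 v=4: → [12,18); WM=12; [0,6) fires=4 [6,12) fires=2
i=8 t=8 v=3: DROP (t<12-3); WM=12
i=9 t=13 v=8: → [12,18); WM=12
i=10 t=14 v=1: → [12,18); WM=12
i=11 t=15 v=4: → [12,18); WM=15
i=12 t=16 v=1: → [12,18); WM=15
i=13 t=17 v=6: → [12,18); WM=15
i=14 t=18 v=5: → [18,24); WM=15
i=15 t=20 v=8: → [18,24); WM=20; [12,18) fires=4
i=16 t=21 v=2: → [18,24); WM=20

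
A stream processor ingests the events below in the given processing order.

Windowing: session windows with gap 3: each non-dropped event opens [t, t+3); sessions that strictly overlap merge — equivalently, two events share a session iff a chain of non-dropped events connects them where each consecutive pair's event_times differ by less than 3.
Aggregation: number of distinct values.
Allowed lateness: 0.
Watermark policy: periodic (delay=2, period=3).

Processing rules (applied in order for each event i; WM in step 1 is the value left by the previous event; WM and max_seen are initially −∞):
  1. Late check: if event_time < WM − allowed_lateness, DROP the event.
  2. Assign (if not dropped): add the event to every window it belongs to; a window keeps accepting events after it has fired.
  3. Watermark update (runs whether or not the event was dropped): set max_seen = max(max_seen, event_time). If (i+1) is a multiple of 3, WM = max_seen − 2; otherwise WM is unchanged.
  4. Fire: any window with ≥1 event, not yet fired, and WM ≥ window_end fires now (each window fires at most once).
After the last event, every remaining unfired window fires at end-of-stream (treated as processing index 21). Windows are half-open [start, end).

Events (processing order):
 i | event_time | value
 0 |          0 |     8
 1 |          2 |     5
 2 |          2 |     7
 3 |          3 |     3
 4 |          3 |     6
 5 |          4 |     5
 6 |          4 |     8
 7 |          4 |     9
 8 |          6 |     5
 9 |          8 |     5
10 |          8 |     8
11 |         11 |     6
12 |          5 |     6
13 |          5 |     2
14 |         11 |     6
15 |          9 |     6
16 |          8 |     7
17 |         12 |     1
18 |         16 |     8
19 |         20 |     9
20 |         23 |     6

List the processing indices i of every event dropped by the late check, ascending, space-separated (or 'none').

12 13 16

i=0 t=0 v=8: → [0,3); WM=−∞
i=1 t=2 v=5: → [0,5); WM=−∞
i=2 t=2 v=7: → [0,5); WM=0
i=3 t=3 v=3: → [0,6); WM=0
i=4 t=3 v=6: → [0,6); WM=0
i=5 t=4 v=5: → [0,7); WM=2
i=6 t=4 v=8: → [0,7); WM=2
i=7 t=4 v=9: → [0,7); WM=2
i=8 t=6 v=5: → [0,9); WM=4
i=9 t=8 v=5: → [0,11); WM=4
i=10 t=8 v=8: → [0,11); WM=4
i=11 t=11 v=6: → [11,14); WM=9
i=12 t=5 v=6: DROP (t<9-0); WM=9
i=13 t=5 v=2: DROP (t<9-0); WM=9
i=14 t=11 v=6: → [11,14); WM=9
i=15 t=9 v=6: → [0,14); WM=9
i=16 t=8 v=7: DROP (t<9-0); WM=9
i=17 t=12 v=1: → [0,15); WM=10
i=18 t=16 v=8: → [16,19); WM=10
i=19 t=20 v=9: → [20,23); WM=10
i=20 t=23 v=6: → [23,26); WM=21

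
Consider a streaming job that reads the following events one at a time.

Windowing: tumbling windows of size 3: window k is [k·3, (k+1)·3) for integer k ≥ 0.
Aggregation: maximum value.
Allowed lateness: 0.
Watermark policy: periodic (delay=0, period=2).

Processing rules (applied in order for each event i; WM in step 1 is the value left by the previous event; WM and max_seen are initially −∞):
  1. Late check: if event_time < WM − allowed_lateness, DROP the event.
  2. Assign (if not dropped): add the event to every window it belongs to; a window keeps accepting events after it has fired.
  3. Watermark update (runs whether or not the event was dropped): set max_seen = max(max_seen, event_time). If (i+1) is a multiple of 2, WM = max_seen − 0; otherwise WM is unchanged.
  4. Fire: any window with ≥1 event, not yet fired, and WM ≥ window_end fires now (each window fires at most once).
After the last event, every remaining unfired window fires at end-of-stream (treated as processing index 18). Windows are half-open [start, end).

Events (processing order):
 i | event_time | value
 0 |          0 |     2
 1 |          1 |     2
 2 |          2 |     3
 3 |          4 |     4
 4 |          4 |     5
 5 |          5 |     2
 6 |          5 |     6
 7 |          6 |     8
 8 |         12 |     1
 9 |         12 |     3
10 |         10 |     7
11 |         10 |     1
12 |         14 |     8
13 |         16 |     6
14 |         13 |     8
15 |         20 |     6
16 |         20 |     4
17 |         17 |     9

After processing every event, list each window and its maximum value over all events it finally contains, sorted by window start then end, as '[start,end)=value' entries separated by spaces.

[0,3)=3 [3,6)=6 [6,9)=8 [12,15)=8 [15,18)=6 [18,21)=6

i=0 t=0 v=2: → [0,3); WM=−∞
i=1 t=1 v=2: → [0,3); WM=1
i=2 t=2 v=3: → [0,3); WM=1
i=3 t=4 v=4: → [3,6); WM=4; [0,3) fires=3
i=4 t=4 v=5: → [3,6); WM=4
i=5 t=5 v=2: → [3,6); WM=5
i=6 t=5 v=6: → [3,6); WM=5
i=7 t=6 v=8: → [6,9); WM=6; [3,6) fires=6
i=8 t=12 v=1: → [12,15); WM=6
i=9 t=12 v=3: → [12,15); WM=12; [6,9) fires=8
i=10 t=10 v=7: DROP (t<12-0); WM=12
i=11 t=10 v=1: DROP (t<12-0); WM=12
i=12 t=14 v=8: → [12,15); WM=12
i=13 t=16 v=6: → [15,18); WM=16; [12,15) fires=8
i=14 t=13 v=8: DROP (t<16-0); WM=16
i=15 t=20 v=6: → [18,21); WM=20; [15,18) fires=6
i=16 t=20 v=4: → [18,21); WM=20
i=17 t=17 v=9: DROP (t<20-0); WM=20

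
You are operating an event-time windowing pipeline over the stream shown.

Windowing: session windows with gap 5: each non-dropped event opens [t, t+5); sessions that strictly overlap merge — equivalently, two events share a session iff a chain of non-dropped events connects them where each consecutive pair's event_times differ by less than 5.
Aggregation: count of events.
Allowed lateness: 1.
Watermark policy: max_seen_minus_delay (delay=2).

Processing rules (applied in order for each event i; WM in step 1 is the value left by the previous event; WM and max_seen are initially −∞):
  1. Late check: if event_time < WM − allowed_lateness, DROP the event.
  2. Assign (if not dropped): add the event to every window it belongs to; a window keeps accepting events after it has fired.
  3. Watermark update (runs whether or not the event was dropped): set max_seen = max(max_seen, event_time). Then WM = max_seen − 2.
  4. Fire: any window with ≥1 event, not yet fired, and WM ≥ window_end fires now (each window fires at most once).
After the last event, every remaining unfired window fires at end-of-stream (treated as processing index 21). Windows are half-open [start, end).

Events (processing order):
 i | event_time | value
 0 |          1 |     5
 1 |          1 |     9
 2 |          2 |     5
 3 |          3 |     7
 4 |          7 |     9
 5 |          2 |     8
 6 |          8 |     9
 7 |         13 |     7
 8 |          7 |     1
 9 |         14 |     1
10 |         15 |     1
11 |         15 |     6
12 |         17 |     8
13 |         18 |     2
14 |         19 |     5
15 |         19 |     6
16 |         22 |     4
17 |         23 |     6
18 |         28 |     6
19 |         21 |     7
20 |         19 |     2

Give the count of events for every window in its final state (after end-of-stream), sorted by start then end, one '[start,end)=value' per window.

i=0 t=1 v=5: → [1,6); WM=-1
i=1 t=1 v=9: → [1,6); WM=-1
i=2 t=2 v=5: → [1,7); WM=0
i=3 t=3 v=7: → [1,8); WM=1
i=4 t=7 v=9: → [1,12); WM=5
i=5 t=2 v=8: DROP (t<5-1); WM=5
i=6 t=8 v=9: → [1,13); WM=6
i=7 t=13 v=7: → [13,18); WM=11
i=8 t=7 v=1: DROP (t<11-1); WM=11
i=9 t=14 v=1: → [13,19); WM=12
i=10 t=15 v=1: → [13,20); WM=13
i=11 t=15 v=6: → [13,20); WM=13
i=12 t=17 v=8: → [13,22); WM=15
i=13 t=18 v=2: → [13,23); WM=16
i=14 t=19 v=5: → [13,24); WM=17
i=15 t=19 v=6: → [13,24); WM=17
i=16 t=22 v=4: → [13,27); WM=20
i=17 t=23 v=6: → [13,28); WM=21
i=18 t=28 v=6: → [28,33); WM=26
i=19 t=21 v=7: DROP (t<26-1); WM=26
i=20 t=19 v=2: DROP (t<26-1); WM=26

[1,13)=6 [13,28)=10 [28,33)=1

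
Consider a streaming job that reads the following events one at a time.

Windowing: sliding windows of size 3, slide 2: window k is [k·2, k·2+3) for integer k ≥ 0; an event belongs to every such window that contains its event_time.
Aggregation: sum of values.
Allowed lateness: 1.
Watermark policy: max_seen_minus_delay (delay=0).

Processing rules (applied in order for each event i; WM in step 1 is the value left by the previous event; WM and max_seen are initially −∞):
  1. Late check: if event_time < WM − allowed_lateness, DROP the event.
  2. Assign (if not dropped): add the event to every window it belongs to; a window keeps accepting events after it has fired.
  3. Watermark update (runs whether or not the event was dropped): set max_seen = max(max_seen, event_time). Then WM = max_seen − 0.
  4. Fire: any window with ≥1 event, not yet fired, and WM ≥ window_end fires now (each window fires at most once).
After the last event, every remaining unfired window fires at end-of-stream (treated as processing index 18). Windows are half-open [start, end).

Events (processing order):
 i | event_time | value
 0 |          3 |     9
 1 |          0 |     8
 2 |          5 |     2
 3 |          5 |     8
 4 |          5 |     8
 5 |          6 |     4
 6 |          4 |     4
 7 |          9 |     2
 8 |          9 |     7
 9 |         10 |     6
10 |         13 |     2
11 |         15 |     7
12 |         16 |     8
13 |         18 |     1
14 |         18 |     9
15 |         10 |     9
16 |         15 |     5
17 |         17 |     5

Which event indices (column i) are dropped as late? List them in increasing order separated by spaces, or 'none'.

1 6 15 16

i=0 t=3 v=9: → [2,5); WM=3
i=1 t=0 v=8: DROP (t<3-1); WM=3
i=2 t=5 v=2: → [4,7); WM=5; [2,5) fires=9
i=3 t=5 v=8: → [4,7); WM=5
i=4 t=5 v=8: → [4,7); WM=5
i=5 t=6 v=4: → [6,9),[4,7); WM=6
i=6 t=4 v=4: DROP (t<6-1); WM=6
i=7 t=9 v=2: → [8,11); WM=9; [4,7) fires=22 [6,9) fires=4
i=8 t=9 v=7: → [8,11); WM=9
i=9 t=10 v=6: → [10,13),[8,11); WM=10
i=10 t=13 v=2: → [12,15); WM=13; [8,11) fires=15 [10,13) fires=6
i=11 t=15 v=7: → [14,17); WM=15; [12,15) fires=2
i=12 t=16 v=8: → [16,19),[14,17); WM=16
i=13 t=18 v=1: → [18,21),[16,19); WM=18; [14,17) fires=15
i=14 t=18 v=9: → [18,21),[16,19); WM=18
i=15 t=10 v=9: DROP (t<18-1); WM=18
i=16 t=15 v=5: DROP (t<18-1); WM=18
i=17 t=17 v=5: → [16,19); WM=18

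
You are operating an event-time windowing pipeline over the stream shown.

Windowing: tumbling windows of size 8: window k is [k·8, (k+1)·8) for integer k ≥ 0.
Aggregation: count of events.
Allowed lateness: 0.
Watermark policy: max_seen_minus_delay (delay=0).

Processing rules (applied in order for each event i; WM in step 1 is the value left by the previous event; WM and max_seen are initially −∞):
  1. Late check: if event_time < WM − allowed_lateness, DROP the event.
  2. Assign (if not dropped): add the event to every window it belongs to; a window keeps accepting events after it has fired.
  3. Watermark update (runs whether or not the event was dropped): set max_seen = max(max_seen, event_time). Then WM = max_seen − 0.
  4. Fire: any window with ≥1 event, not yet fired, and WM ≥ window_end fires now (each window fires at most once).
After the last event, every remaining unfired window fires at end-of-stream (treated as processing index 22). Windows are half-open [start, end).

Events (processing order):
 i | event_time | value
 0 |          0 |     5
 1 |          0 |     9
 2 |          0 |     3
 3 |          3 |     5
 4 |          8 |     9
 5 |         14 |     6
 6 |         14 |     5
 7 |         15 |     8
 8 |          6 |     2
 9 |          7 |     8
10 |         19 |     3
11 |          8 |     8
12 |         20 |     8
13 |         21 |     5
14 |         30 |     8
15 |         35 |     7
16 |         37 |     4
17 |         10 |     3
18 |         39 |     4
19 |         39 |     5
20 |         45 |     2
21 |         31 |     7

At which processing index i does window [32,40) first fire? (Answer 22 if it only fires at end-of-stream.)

i=0 t=0 v=5: → [0,8); WM=0
i=1 t=0 v=9: → [0,8); WM=0
i=2 t=0 v=3: → [0,8); WM=0
i=3 t=3 v=5: → [0,8); WM=3
i=4 t=8 v=9: → [8,16); WM=8; [0,8) fires=4
i=5 t=14 v=6: → [8,16); WM=14
i=6 t=14 v=5: → [8,16); WM=14
i=7 t=15 v=8: → [8,16); WM=15
i=8 t=6 v=2: DROP (t<15-0); WM=15
i=9 t=7 v=8: DROP (t<15-0); WM=15
i=10 t=19 v=3: → [16,24); WM=19; [8,16) fires=4
i=11 t=8 v=8: DROP (t<19-0); WM=19
i=12 t=20 v=8: → [16,24); WM=20
i=13 t=21 v=5: → [16,24); WM=21
i=14 t=30 v=8: → [24,32); WM=30; [16,24) fires=3
i=15 t=35 v=7: → [32,40); WM=35; [24,32) fires=1
i=16 t=37 v=4: → [32,40); WM=37
i=17 t=10 v=3: DROP (t<37-0); WM=37
i=18 t=39 v=4: → [32,40); WM=39
i=19 t=39 v=5: → [32,40); WM=39
i=20 t=45 v=2: → [40,48); WM=45; [32,40) fires=4
i=21 t=31 v=7: DROP (t<45-0); WM=45

20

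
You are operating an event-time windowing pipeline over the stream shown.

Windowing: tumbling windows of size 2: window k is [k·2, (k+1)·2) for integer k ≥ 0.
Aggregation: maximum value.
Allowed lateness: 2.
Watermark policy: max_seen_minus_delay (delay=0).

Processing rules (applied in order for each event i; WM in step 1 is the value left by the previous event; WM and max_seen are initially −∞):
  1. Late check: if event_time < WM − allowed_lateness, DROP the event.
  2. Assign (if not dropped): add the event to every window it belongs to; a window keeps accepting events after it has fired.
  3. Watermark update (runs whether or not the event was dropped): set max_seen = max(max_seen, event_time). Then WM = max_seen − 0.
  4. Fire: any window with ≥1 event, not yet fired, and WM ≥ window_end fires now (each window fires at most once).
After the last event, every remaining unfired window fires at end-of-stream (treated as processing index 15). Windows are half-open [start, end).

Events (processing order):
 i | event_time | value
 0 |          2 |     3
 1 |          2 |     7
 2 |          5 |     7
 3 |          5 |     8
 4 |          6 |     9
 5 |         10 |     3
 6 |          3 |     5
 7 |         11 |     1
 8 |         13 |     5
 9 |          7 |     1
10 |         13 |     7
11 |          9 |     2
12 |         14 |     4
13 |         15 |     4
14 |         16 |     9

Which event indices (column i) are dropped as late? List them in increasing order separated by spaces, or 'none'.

6 9 11

i=0 t=2 v=3: → [2,4); WM=2
i=1 t=2 v=7: → [2,4); WM=2
i=2 t=5 v=7: → [4,6); WM=5; [2,4) fires=7
i=3 t=5 v=8: → [4,6); WM=5
i=4 t=6 v=9: → [6,8); WM=6; [4,6) fires=8
i=5 t=10 v=3: → [10,12); WM=10; [6,8) fires=9
i=6 t=3 v=5: DROP (t<10-2); WM=10
i=7 t=11 v=1: → [10,12); WM=11
i=8 t=13 v=5: → [12,14); WM=13; [10,12) fires=3
i=9 t=7 v=1: DROP (t<13-2); WM=13
i=10 t=13 v=7: → [12,14); WM=13
i=11 t=9 v=2: DROP (t<13-2); WM=13
i=12 t=14 v=4: → [14,16); WM=14; [12,14) fires=7
i=13 t=15 v=4: → [14,16); WM=15
i=14 t=16 v=9: → [16,18); WM=16; [14,16) fires=4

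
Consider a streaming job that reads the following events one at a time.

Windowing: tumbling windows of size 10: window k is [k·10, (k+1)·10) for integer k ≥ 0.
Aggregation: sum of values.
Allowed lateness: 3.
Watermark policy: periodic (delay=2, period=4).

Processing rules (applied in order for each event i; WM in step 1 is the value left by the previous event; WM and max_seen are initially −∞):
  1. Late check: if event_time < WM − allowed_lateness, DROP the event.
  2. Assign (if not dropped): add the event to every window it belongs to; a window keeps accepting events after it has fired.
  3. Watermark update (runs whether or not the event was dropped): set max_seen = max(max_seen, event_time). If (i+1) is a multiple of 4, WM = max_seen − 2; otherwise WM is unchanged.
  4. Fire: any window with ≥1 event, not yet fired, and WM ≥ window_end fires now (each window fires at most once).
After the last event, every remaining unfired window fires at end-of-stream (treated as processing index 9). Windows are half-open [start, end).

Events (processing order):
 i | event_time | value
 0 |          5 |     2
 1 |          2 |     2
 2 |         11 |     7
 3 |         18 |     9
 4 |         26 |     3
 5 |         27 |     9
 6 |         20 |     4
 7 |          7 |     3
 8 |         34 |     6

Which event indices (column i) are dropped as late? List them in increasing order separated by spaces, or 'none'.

i=0 t=5 v=2: → [0,10); WM=−∞
i=1 t=2 v=2: → [0,10); WM=−∞
i=2 t=11 v=7: → [10,20); WM=−∞
i=3 t=18 v=9: → [10,20); WM=16; [0,10) fires=4
i=4 t=26 v=3: → [20,30); WM=16
i=5 t=27 v=9: → [20,30); WM=16
i=6 t=20 v=4: → [20,30); WM=16
i=7 t=7 v=3: DROP (t<16-3); WM=25; [10,20) fires=16
i=8 t=34 v=6: → [30,40); WM=25

7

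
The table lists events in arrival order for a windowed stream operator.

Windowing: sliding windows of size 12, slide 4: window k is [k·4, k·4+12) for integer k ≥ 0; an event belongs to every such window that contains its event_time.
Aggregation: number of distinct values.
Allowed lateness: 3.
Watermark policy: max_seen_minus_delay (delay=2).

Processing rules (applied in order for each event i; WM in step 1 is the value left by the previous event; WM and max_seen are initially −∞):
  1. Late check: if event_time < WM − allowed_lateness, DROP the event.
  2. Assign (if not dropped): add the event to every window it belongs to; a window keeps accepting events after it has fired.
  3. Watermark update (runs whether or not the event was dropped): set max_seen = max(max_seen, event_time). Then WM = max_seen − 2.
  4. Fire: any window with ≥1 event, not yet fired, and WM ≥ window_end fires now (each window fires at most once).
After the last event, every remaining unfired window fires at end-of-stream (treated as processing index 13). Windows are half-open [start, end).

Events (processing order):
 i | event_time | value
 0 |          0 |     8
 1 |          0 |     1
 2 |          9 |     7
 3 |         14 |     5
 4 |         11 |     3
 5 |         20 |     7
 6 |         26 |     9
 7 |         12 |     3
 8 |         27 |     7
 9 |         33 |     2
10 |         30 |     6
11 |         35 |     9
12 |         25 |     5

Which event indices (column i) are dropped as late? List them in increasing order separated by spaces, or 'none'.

i=0 t=0 v=8: → [0,12); WM=-2
i=1 t=0 v=1: → [0,12); WM=-2
i=2 t=9 v=7: → [8,20),[4,16),[0,12); WM=7
i=3 t=14 v=5: → [12,24),[8,20),[4,16); WM=12; [0,12) fires=3
i=4 t=11 v=3: → [8,20),[4,16),[0,12); WM=12
i=5 t=20 v=7: → [20,32),[16,28),[12,24); WM=18; [4,16) fires=3
i=6 t=26 v=9: → [24,36),[20,32),[16,28); WM=24; [8,20) fires=3 [12,24) fires=2
i=7 t=12 v=3: DROP (t<24-3); WM=24
i=8 t=27 v=7: → [24,36),[20,32),[16,28); WM=25
i=9 t=33 v=2: → [32,44),[28,40),[24,36); WM=31; [16,28) fires=2
i=10 t=30 v=6: → [28,40),[24,36),[20,32); WM=31
i=11 t=35 v=9: → [32,44),[28,40),[24,36); WM=33; [20,32) fires=3
i=12 t=25 v=5: DROP (t<33-3); WM=33

7 12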